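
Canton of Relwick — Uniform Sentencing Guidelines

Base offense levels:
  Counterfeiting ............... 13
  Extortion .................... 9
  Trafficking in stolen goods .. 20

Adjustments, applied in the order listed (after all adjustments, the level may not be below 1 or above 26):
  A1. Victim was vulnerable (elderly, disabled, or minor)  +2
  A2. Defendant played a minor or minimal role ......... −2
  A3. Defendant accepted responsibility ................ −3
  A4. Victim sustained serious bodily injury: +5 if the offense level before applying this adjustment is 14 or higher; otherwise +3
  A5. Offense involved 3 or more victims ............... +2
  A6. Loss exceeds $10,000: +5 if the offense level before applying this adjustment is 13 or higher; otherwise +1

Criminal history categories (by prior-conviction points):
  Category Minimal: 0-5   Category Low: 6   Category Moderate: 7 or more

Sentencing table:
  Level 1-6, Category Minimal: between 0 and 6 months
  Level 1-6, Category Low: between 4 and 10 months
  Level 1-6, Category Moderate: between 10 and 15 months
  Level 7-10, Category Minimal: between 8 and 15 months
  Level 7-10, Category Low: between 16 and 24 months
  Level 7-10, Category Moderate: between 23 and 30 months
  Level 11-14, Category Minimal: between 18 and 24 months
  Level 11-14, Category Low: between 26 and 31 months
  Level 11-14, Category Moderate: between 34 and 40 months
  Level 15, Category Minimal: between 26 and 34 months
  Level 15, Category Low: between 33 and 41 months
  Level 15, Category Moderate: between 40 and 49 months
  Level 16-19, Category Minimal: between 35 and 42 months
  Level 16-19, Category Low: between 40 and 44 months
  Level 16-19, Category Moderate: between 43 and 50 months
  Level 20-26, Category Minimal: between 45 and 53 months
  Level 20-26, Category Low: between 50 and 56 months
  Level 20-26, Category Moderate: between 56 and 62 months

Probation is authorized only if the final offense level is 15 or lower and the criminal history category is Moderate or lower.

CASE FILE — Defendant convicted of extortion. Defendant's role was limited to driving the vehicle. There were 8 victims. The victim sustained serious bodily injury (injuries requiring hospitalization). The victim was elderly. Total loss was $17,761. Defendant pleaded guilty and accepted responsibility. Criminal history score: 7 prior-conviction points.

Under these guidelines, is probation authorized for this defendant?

Base offense level for extortion: 9.
A1 applies: 9 + 2 = 11.
A2 applies: 11 − 2 = 9.
A3 applies: 9 − 3 = 6.
A4 applies (level before this adjustment is 6 < 14, so +3): 6 + 3 = 9.
A5 applies: 9 + 2 = 11.
A6 applies (level before this adjustment is 11 < 13, so +1): 11 + 1 = 12.
Final offense level: 12.
Criminal history: 7 prior points → Category Moderate (7+).
Level 12 falls in the 11-14 band.
Grid: Level 11-14 × Category Moderate = 34-40 months.
Probation check: level 12 ≤ 15 and category Moderate ≤ Moderate → eligible.

Yes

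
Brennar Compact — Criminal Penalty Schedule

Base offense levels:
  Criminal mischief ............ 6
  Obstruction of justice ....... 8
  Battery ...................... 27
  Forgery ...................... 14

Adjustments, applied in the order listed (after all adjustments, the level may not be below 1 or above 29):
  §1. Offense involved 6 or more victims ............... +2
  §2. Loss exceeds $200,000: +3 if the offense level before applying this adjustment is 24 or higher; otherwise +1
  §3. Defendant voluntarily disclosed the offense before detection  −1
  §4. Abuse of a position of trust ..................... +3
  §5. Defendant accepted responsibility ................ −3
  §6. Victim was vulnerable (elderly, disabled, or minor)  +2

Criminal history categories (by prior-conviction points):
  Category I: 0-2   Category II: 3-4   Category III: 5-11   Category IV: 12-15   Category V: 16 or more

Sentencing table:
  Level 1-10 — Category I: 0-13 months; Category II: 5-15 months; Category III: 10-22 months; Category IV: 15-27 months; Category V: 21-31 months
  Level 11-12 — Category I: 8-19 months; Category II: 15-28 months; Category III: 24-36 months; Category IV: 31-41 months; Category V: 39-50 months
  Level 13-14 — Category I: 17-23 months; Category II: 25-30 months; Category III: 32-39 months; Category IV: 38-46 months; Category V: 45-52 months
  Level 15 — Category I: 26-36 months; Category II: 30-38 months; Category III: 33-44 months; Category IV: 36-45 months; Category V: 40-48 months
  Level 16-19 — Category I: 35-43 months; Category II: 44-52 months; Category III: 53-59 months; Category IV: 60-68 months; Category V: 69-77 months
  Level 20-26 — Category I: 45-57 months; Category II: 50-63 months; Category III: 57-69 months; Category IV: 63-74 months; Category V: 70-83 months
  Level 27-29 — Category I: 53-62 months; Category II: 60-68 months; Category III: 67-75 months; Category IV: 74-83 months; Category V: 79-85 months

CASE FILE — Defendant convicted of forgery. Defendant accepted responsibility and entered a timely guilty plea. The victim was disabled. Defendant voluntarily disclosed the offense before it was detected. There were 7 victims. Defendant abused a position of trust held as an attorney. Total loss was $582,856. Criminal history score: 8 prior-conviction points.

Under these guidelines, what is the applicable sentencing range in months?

53-59 months

Base offense level for forgery: 14.
§1 applies: 14 + 2 = 16.
§2 applies (level before this adjustment is 16 < 24, so +1): 16 + 1 = 17.
§3 applies: 17 − 1 = 16.
§4 applies: 16 + 3 = 19.
§5 applies: 19 − 3 = 16.
§6 applies: 16 + 2 = 18.
Final offense level: 18.
Criminal history: 8 prior points → Category III (5-11).
Level 18 falls in the 16-19 band.
Grid: Level 16-19 × Category III = 53-59 months.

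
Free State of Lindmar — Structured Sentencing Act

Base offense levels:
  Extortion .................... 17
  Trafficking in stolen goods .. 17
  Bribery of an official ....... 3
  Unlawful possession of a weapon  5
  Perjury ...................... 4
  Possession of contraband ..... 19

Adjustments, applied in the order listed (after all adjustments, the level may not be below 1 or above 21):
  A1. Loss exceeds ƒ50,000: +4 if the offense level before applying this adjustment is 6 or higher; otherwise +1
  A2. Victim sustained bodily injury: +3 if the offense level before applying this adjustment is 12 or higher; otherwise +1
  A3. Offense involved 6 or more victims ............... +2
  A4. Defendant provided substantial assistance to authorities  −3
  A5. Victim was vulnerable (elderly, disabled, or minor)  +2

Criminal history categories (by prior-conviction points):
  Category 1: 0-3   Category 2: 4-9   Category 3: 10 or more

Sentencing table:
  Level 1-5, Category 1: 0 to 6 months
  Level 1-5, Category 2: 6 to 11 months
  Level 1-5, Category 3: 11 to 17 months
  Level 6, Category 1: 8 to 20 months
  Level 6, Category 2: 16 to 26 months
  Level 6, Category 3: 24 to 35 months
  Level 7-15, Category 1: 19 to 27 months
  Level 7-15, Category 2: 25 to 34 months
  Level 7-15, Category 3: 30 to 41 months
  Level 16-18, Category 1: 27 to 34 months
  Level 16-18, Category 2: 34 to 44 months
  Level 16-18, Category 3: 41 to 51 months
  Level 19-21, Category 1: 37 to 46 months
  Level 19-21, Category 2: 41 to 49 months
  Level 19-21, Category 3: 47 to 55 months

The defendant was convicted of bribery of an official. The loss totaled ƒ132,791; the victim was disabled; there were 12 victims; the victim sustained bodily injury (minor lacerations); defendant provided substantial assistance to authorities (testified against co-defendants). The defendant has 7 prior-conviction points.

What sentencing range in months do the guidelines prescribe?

Base offense level for bribery of an official: 3.
A1 applies (level before this adjustment is 3 < 6, so +1): 3 + 1 = 4.
A2 applies (level before this adjustment is 4 < 12, so +1): 4 + 1 = 5.
A3 applies: 5 + 2 = 7.
A4 applies: 7 − 3 = 4.
A5 applies: 4 + 2 = 6.
Final offense level: 6.
Criminal history: 7 prior points → Category 2 (4-9).
Level 6 falls in the 6 band.
Grid: Level 6 × Category 2 = 16-26 months.

16-26 months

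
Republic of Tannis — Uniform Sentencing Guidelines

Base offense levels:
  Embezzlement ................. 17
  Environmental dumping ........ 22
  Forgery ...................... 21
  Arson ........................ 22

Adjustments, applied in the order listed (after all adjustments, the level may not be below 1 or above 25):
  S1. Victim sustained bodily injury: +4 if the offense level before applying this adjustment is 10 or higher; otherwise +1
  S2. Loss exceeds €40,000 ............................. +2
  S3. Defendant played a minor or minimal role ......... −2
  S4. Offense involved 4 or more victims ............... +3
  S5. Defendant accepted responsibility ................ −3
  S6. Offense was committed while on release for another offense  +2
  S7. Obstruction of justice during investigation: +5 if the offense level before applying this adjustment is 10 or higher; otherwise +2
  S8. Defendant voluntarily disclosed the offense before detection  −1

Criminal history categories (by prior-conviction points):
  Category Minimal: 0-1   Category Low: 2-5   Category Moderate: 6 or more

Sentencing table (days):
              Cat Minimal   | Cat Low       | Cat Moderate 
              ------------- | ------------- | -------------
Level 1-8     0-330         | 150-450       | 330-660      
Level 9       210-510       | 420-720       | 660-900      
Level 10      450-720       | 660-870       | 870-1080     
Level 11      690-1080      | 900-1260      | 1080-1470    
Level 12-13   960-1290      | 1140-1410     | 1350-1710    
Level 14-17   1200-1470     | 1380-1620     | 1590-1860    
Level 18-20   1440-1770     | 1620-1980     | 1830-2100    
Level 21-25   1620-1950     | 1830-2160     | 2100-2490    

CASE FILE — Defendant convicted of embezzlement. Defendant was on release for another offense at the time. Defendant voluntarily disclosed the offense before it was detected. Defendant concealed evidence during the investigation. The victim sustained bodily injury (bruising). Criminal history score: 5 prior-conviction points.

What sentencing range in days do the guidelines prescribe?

Base offense level for embezzlement: 17.
S1 applies (level before this adjustment is 17 ≥ 10, so +4): 17 + 4 = 21.
S3 does not apply.
S5 does not apply.
S6 applies: 21 + 2 = 23.
S7 applies (level before this adjustment is 23 ≥ 10, so +5): 23 + 5 = 28.
S8 applies: 28 − 1 = 27.
Level 27 exceeds the maximum of 25; capped at 25.
Final offense level: 25.
Criminal history: 5 prior points → Category Low (2-5).
Level 25 falls in the 21-25 band.
Grid: Level 21-25 × Category Low = 1830-2160 days.

1830-2160 days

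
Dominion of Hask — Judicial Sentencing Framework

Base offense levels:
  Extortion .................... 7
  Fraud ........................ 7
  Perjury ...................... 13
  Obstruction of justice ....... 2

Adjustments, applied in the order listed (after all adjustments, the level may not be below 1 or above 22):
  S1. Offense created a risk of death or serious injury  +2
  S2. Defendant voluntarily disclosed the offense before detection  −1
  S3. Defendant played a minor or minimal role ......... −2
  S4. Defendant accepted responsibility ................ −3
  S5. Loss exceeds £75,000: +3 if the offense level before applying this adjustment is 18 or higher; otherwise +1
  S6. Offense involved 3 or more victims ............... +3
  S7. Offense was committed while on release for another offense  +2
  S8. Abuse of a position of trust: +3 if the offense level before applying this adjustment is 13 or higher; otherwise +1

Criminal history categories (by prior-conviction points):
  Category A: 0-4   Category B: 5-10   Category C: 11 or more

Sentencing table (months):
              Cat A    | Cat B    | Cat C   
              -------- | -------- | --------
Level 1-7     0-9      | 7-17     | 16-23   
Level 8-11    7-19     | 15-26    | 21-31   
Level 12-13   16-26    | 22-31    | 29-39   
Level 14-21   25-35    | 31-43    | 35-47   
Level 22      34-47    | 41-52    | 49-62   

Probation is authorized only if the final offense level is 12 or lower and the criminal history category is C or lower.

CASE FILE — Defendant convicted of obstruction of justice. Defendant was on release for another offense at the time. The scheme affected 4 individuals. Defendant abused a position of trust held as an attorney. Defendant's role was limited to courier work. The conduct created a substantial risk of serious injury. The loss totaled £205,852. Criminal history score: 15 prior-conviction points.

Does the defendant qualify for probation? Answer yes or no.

Yes

Base offense level for obstruction of justice: 2.
S1 applies: 2 + 2 = 4.
S3 applies: 4 − 2 = 2.
S5 applies (level before this adjustment is 2 < 18, so +1): 2 + 1 = 3.
S6 applies: 3 + 3 = 6.
S7 applies: 6 + 2 = 8.
S8 applies (level before this adjustment is 8 < 13, so +1): 8 + 1 = 9.
Final offense level: 9.
Criminal history: 15 prior points → Category C (11+).
Level 9 falls in the 8-11 band.
Grid: Level 8-11 × Category C = 21-31 months.
Probation check: level 9 ≤ 12 and category C ≤ C → eligible.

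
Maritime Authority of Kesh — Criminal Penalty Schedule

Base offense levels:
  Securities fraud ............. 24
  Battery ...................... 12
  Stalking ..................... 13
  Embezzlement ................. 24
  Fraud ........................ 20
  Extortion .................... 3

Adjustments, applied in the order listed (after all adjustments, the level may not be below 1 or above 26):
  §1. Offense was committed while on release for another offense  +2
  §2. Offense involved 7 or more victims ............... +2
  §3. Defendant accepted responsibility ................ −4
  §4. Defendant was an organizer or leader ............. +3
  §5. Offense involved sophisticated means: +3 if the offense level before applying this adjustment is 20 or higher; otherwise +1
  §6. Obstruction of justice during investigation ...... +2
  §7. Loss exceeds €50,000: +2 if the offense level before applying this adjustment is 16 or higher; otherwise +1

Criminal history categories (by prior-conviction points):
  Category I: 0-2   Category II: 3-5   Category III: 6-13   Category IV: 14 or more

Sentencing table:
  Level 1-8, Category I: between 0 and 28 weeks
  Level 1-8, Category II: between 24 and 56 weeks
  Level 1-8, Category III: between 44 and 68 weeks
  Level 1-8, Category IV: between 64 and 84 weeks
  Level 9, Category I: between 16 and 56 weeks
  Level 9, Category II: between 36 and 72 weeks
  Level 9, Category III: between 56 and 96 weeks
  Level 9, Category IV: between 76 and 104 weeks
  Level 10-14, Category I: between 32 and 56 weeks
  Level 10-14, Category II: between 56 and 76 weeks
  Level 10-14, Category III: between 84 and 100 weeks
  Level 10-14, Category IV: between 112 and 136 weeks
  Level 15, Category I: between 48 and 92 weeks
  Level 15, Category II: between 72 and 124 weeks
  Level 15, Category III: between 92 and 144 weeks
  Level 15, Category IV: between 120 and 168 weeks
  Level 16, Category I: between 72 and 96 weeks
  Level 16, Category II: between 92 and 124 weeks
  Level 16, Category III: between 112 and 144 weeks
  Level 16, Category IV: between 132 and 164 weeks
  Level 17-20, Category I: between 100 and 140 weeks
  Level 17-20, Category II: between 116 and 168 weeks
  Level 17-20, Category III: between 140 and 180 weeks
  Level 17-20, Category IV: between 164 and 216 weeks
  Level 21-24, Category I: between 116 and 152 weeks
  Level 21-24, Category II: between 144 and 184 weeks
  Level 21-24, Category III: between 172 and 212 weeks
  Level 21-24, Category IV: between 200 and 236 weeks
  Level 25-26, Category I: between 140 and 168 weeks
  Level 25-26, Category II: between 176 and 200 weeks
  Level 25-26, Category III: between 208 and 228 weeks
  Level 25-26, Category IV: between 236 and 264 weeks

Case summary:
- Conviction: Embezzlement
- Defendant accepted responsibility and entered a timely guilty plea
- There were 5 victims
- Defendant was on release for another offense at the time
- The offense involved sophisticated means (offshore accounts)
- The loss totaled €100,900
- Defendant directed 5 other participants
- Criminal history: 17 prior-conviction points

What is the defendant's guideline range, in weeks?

236-264 weeks

Base offense level for embezzlement: 24.
§1 applies: 24 + 2 = 26.
§3 applies: 26 − 4 = 22.
§4 applies: 22 + 3 = 25.
§5 applies (level before this adjustment is 25 ≥ 20, so +3): 25 + 3 = 28.
§7 applies (level before this adjustment is 28 ≥ 16, so +2): 28 + 2 = 30.
Level 30 exceeds the maximum of 26; capped at 26.
Final offense level: 26.
Criminal history: 17 prior points → Category IV (14+).
Level 26 falls in the 25-26 band.
Grid: Level 25-26 × Category IV = 236-264 weeks.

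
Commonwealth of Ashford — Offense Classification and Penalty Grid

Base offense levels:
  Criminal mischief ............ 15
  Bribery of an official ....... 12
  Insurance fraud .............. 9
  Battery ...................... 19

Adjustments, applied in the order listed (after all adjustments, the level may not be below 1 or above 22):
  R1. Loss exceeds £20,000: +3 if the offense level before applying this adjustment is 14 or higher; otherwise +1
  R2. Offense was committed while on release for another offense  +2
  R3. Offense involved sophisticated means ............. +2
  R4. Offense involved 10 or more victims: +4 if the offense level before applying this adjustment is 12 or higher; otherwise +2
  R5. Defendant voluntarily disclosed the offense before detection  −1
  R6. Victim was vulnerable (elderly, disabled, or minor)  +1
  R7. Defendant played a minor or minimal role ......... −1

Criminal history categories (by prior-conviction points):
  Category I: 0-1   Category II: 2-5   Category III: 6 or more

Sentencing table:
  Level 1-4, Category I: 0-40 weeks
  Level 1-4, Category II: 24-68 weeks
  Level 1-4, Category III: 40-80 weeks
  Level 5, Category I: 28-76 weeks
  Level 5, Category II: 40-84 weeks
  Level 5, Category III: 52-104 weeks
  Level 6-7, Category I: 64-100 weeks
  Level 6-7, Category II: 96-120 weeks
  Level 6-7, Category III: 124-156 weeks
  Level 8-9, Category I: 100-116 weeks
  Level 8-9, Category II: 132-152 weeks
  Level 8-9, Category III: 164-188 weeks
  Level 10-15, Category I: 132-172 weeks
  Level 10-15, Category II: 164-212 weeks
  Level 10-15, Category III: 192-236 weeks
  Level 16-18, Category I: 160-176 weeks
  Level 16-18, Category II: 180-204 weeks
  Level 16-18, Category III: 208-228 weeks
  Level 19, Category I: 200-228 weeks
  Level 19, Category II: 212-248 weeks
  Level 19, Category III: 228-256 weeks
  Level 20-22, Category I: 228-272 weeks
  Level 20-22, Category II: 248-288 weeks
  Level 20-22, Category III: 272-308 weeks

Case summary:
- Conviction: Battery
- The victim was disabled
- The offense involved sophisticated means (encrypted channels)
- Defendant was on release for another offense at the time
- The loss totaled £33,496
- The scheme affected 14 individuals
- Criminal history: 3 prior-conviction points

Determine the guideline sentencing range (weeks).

Base offense level for battery: 19.
R1 applies (level before this adjustment is 19 ≥ 14, so +3): 19 + 3 = 22.
R2 applies: 22 + 2 = 24.
R3 applies: 24 + 2 = 26.
R4 applies (level before this adjustment is 26 ≥ 12, so +4): 26 + 4 = 30.
R6 applies: 30 + 1 = 31.
R7 does not apply.
Level 31 exceeds the maximum of 22; capped at 22.
Final offense level: 22.
Criminal history: 3 prior points → Category II (2-5).
Level 22 falls in the 20-22 band.
Grid: Level 20-22 × Category II = 248-288 weeks.

248-288 weeks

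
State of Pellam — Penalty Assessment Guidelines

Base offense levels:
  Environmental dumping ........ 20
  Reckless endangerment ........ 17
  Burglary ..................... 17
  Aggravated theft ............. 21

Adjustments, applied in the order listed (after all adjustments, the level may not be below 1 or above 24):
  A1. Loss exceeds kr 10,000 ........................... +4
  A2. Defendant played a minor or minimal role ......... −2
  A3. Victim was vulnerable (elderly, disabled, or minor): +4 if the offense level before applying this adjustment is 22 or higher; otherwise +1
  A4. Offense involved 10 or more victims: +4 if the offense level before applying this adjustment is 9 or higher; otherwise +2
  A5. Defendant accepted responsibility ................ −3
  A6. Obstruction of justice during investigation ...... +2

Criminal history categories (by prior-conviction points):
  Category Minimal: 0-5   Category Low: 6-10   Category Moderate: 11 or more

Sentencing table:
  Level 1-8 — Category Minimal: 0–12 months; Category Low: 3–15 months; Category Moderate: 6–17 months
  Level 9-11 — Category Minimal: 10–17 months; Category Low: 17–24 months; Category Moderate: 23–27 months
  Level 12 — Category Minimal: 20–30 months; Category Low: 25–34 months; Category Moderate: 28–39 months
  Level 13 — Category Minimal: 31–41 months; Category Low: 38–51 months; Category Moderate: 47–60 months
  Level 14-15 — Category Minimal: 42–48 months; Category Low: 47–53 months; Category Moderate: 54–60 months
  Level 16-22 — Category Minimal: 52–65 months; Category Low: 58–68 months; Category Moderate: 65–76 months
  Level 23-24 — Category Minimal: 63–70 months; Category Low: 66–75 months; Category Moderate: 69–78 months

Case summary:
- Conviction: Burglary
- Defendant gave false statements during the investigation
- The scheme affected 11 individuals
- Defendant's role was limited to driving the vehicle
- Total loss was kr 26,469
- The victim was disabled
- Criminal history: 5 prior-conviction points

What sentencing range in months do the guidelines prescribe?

63-70 months

Base offense level for burglary: 17.
A1 applies: 17 + 4 = 21.
A2 applies: 21 − 2 = 19.
A3 applies (level before this adjustment is 19 < 22, so +1): 19 + 1 = 20.
A4 applies (level before this adjustment is 20 ≥ 9, so +4): 20 + 4 = 24.
A6 applies: 24 + 2 = 26.
Level 26 exceeds the maximum of 24; capped at 24.
Final offense level: 24.
Criminal history: 5 prior points → Category Minimal (0-5).
Level 24 falls in the 23-24 band.
Grid: Level 23-24 × Category Minimal = 63-70 months.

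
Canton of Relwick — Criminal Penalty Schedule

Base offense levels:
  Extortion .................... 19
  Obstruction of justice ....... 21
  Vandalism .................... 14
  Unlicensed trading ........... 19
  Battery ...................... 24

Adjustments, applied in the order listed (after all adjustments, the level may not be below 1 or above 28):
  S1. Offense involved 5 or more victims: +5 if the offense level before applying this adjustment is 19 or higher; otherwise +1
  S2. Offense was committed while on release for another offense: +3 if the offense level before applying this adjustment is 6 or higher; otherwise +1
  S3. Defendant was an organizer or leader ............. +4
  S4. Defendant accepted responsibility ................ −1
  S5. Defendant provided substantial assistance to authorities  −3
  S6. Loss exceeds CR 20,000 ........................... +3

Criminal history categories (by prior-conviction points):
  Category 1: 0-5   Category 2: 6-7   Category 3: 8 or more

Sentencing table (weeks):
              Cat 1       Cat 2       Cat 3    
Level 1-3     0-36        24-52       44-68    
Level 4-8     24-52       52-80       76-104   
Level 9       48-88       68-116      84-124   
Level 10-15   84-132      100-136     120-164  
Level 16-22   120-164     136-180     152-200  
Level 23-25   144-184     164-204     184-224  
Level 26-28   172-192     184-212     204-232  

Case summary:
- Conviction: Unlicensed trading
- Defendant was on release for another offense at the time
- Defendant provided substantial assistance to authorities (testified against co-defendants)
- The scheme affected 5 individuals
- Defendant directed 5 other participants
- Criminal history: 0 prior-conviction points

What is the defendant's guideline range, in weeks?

Base offense level for unlicensed trading: 19.
S1 applies (level before this adjustment is 19 ≥ 19, so +5): 19 + 5 = 24.
S2 applies (level before this adjustment is 24 ≥ 6, so +3): 24 + 3 = 27.
S3 applies: 27 + 4 = 31.
S4 does not apply.
S5 applies: 31 − 3 = 28.
Final offense level: 28.
Criminal history: 0 prior points → Category 1 (0-5).
Level 28 falls in the 26-28 band.
Grid: Level 26-28 × Category 1 = 172-192 weeks.

172-192 weeks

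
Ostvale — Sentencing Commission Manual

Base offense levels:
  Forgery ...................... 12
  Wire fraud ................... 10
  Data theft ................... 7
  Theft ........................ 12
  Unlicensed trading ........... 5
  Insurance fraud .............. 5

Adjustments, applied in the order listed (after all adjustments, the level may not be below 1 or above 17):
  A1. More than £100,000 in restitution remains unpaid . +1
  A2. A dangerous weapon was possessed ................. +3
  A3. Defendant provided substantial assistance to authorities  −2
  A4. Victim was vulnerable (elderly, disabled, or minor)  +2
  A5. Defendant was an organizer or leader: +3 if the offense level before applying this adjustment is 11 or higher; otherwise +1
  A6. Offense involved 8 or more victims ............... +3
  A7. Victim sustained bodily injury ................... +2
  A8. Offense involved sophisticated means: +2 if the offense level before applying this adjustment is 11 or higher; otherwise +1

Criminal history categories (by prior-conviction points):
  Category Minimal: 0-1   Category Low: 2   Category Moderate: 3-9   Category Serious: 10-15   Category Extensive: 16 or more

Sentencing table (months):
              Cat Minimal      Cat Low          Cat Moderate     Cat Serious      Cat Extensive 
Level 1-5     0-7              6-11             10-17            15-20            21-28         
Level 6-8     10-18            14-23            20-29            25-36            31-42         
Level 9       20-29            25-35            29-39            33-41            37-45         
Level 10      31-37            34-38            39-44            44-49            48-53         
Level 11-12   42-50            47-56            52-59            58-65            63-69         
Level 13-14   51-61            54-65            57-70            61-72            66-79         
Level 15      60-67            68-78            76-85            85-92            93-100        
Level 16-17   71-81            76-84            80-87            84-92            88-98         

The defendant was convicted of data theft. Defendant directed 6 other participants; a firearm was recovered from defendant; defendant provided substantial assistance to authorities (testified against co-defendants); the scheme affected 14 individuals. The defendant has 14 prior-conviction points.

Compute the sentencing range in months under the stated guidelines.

58-65 months

Base offense level for data theft: 7.
A1 does not apply.
A2 applies: 7 + 3 = 10.
A3 applies: 10 − 2 = 8.
A4 does not apply.
A5 applies (level before this adjustment is 8 < 11, so +1): 8 + 1 = 9.
A6 applies: 9 + 3 = 12.
A8 does not apply.
Final offense level: 12.
Criminal history: 14 prior points → Category Serious (10-15).
Level 12 falls in the 11-12 band.
Grid: Level 11-12 × Category Serious = 58-65 months.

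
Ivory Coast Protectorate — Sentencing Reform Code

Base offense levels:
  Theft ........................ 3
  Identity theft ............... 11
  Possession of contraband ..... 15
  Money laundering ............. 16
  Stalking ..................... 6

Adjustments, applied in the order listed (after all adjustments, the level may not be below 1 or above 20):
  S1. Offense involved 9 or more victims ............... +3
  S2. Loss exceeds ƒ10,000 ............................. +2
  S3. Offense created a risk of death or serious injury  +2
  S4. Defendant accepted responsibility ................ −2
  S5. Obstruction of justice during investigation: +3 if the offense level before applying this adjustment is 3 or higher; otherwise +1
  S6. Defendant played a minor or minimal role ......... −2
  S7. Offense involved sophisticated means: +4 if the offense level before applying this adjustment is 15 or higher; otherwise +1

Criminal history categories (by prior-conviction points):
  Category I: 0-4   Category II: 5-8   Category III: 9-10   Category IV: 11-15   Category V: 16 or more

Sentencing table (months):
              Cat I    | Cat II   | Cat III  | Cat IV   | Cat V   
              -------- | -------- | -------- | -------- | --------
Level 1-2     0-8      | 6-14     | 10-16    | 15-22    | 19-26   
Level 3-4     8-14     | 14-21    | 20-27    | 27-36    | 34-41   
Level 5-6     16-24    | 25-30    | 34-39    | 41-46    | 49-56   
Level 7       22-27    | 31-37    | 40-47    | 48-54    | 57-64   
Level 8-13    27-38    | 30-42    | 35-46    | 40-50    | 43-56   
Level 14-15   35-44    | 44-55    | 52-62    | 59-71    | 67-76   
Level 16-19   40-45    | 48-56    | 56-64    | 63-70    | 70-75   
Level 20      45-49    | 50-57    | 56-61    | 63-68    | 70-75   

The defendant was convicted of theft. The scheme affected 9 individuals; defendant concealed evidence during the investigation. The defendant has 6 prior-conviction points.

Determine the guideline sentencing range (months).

30-42 months

Base offense level for theft: 3.
S1 applies: 3 + 3 = 6.
S5 applies (level before this adjustment is 6 ≥ 3, so +3): 6 + 3 = 9.
S7 does not apply.
Final offense level: 9.
Criminal history: 6 prior points → Category II (5-8).
Level 9 falls in the 8-13 band.
Grid: Level 8-13 × Category II = 30-42 months.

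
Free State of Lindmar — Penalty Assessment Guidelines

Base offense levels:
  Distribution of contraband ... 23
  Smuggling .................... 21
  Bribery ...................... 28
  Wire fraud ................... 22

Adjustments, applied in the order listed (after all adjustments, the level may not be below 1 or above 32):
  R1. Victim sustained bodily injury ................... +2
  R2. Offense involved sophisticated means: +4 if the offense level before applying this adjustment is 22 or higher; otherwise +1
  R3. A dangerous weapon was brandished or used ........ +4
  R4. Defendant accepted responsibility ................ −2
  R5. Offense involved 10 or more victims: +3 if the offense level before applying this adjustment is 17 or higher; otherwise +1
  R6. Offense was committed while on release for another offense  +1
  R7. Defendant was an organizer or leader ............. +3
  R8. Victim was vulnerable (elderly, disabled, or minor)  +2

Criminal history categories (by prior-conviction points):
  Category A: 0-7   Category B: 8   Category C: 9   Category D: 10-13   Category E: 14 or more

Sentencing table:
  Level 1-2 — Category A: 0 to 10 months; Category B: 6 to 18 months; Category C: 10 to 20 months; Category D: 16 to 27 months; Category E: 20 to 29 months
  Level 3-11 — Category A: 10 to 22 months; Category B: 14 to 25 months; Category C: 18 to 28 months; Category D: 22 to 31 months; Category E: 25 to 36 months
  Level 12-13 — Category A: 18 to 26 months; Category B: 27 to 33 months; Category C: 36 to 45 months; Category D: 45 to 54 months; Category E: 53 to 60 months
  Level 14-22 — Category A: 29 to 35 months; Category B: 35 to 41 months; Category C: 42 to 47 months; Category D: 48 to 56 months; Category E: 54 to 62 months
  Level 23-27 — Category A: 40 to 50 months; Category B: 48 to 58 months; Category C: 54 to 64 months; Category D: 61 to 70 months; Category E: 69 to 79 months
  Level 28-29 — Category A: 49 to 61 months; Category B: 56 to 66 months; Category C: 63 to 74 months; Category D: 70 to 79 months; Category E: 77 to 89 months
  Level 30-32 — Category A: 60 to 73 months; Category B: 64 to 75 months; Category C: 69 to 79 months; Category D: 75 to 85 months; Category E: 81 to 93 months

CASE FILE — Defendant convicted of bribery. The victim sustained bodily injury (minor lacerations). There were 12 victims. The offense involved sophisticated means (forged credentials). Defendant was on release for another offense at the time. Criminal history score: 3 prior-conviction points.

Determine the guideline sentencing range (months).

60-73 months

Base offense level for bribery: 28.
R1 applies: 28 + 2 = 30.
R2 applies (level before this adjustment is 30 ≥ 22, so +4): 30 + 4 = 34.
R3 does not apply.
R5 applies (level before this adjustment is 34 ≥ 17, so +3): 34 + 3 = 37.
R6 applies: 37 + 1 = 38.
Level 38 exceeds the maximum of 32; capped at 32.
Final offense level: 32.
Criminal history: 3 prior points → Category A (0-7).
Level 32 falls in the 30-32 band.
Grid: Level 30-32 × Category A = 60-73 months.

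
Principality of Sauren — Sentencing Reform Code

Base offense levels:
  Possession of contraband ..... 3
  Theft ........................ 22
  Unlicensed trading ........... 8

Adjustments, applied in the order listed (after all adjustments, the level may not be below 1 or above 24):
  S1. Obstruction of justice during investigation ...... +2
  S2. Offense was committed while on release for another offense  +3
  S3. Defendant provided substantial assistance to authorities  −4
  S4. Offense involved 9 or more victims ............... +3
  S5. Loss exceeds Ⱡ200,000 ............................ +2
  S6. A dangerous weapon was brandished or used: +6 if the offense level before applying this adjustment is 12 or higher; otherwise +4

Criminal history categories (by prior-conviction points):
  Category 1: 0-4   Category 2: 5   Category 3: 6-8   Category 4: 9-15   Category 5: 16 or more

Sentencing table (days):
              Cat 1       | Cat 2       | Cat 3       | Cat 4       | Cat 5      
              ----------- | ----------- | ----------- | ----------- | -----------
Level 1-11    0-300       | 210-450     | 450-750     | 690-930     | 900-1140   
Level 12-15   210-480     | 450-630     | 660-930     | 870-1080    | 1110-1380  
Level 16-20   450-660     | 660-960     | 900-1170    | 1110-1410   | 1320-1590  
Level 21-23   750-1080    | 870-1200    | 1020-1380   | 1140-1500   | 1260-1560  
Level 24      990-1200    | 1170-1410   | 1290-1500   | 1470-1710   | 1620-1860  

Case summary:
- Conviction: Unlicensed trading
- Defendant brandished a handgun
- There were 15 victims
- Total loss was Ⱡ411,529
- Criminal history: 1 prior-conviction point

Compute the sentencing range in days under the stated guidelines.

450-660 days

Base offense level for unlicensed trading: 8.
S4 applies: 8 + 3 = 11.
S5 applies: 11 + 2 = 13.
S6 applies (level before this adjustment is 13 ≥ 12, so +6): 13 + 6 = 19.
Final offense level: 19.
Criminal history: 1 prior point → Category 1 (0-4).
Level 19 falls in the 16-20 band.
Grid: Level 16-20 × Category 1 = 450-660 days.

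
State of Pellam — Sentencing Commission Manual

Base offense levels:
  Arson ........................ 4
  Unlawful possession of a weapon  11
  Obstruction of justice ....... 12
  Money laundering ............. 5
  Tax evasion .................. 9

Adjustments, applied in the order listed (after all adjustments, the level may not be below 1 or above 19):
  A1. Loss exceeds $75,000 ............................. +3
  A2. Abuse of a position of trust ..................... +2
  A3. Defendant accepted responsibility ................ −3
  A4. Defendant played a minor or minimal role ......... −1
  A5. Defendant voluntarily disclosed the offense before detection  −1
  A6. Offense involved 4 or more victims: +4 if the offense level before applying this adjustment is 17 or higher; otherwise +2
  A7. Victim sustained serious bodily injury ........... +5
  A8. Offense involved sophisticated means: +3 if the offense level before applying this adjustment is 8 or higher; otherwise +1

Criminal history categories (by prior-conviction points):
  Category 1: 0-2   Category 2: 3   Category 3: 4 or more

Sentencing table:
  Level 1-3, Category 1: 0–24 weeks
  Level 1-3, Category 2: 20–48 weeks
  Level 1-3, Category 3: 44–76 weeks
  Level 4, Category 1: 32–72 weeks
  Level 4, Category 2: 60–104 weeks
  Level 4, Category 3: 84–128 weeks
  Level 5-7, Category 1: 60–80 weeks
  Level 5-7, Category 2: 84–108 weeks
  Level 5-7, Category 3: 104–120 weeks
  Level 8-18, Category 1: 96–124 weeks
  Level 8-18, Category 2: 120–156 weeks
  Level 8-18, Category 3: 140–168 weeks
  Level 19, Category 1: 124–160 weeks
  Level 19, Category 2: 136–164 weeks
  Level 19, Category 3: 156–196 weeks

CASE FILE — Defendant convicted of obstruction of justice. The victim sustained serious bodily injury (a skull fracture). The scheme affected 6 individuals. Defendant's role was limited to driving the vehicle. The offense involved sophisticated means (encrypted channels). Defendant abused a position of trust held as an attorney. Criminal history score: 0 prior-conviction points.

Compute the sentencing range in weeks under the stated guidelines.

Base offense level for obstruction of justice: 12.
A1 does not apply.
A2 applies: 12 + 2 = 14.
A4 applies: 14 − 1 = 13.
A6 applies (level before this adjustment is 13 < 17, so +2): 13 + 2 = 15.
A7 applies: 15 + 5 = 20.
A8 applies (level before this adjustment is 20 ≥ 8, so +3): 20 + 3 = 23.
Level 23 exceeds the maximum of 19; capped at 19.
Final offense level: 19.
Criminal history: 0 prior points → Category 1 (0-2).
Level 19 falls in the 19 band.
Grid: Level 19 × Category 1 = 124-160 weeks.

124-160 weeks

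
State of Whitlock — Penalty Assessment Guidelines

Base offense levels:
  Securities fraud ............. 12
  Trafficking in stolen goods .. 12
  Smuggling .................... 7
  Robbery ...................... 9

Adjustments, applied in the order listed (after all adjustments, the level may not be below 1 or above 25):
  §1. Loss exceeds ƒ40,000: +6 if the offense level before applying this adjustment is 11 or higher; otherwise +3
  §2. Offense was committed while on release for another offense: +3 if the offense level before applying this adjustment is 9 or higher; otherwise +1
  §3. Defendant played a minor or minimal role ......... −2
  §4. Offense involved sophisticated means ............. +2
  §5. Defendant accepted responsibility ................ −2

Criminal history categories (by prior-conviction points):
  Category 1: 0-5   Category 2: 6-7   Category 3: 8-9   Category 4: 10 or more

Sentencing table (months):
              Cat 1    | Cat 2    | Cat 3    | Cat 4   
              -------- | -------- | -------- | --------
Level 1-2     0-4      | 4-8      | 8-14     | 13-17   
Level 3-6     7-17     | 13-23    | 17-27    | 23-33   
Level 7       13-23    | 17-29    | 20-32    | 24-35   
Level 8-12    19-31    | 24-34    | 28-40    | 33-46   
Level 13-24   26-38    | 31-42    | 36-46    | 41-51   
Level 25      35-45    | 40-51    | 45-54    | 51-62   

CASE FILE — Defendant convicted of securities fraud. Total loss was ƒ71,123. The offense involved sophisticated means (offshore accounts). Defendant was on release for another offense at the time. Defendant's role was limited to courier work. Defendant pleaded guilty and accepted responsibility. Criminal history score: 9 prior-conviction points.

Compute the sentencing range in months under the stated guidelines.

Base offense level for securities fraud: 12.
§1 applies (level before this adjustment is 12 ≥ 11, so +6): 12 + 6 = 18.
§2 applies (level before this adjustment is 18 ≥ 9, so +3): 18 + 3 = 21.
§3 applies: 21 − 2 = 19.
§4 applies: 19 + 2 = 21.
§5 applies: 21 − 2 = 19.
Final offense level: 19.
Criminal history: 9 prior points → Category 3 (8-9).
Level 19 falls in the 13-24 band.
Grid: Level 13-24 × Category 3 = 36-46 months.

36-46 months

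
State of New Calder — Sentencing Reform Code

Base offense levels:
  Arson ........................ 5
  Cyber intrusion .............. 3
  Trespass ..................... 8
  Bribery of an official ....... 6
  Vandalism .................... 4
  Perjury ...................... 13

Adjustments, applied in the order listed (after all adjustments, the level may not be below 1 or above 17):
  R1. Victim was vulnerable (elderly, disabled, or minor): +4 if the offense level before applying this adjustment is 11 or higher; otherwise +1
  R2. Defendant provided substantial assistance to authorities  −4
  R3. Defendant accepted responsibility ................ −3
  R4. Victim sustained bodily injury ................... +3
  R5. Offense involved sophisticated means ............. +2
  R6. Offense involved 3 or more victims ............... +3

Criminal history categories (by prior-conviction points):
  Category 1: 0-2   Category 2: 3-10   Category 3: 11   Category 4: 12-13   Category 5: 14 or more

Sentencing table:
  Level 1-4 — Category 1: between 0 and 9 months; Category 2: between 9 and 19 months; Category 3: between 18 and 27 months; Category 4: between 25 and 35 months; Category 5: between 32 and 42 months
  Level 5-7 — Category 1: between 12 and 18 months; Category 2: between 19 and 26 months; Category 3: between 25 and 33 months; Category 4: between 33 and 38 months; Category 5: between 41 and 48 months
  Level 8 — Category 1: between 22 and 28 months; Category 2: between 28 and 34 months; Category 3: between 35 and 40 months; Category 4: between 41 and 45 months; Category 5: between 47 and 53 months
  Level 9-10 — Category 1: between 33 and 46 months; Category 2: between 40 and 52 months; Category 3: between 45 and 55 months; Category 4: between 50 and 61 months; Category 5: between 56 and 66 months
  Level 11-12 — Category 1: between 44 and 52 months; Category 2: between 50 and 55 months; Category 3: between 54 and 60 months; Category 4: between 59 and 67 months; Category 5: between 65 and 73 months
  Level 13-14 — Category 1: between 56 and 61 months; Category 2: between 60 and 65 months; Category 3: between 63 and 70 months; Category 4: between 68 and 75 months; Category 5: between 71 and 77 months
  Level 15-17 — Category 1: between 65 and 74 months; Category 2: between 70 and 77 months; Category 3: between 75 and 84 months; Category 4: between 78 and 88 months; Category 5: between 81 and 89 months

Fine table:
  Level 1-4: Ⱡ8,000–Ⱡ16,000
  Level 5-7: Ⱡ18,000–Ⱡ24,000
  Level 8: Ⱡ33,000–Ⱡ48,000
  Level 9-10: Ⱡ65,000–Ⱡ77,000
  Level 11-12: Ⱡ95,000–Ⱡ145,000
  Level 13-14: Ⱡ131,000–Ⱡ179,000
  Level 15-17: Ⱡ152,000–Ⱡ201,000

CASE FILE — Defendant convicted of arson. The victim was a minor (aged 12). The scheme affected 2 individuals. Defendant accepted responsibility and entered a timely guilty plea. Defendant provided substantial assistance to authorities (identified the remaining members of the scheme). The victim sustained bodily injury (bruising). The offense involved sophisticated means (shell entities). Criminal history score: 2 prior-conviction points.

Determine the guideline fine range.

Ⱡ8,000–Ⱡ16,000

Base offense level for arson: 5.
R1 applies (level before this adjustment is 5 < 11, so +1): 5 + 1 = 6.
R2 applies: 6 − 4 = 2.
R3 applies: 2 − 3 = -1.
R4 applies: -1 + 3 = 2.
R5 applies: 2 + 2 = 4.
R6 does not apply.
Final offense level: 4.
Level 4 falls in the 1-4 band.
Fine table: Level 1-4 → Ⱡ8,000–Ⱡ16,000.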